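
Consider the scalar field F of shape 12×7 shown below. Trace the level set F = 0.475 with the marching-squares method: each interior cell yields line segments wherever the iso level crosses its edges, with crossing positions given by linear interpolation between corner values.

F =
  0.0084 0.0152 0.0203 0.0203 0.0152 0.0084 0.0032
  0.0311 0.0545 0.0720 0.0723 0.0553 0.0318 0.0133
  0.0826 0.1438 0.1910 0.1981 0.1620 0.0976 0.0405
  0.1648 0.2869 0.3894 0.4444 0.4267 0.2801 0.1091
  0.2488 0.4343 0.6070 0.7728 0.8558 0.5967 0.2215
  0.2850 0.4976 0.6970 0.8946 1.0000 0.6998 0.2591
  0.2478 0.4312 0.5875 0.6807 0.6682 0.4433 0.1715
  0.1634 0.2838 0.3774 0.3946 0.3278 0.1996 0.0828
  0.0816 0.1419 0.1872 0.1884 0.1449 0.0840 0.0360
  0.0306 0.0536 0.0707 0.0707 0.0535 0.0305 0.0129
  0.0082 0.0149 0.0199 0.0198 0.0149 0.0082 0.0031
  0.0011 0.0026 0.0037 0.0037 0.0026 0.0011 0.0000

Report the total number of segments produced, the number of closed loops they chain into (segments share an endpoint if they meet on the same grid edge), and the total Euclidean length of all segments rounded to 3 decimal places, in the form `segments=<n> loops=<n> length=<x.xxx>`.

cell (3,1): code 0100 → (3.393,2.000)–(4.000,1.236)
cell (3,2): code 1100 → (3.093,3.000)–(3.393,2.000)
cell (3,3): code 1100 → (3.113,4.000)–(3.093,3.000)
cell (3,4): code 1100 → (3.616,5.000)–(3.113,4.000)
cell (3,5): code 1000 → (4.000,5.324)–(3.616,5.000)
cell (4,0): code 0100 → (4.643,1.000)–(5.000,0.894)
cell (4,1): code 1110 → (4.000,1.236)–(4.643,1.000)
cell (4,5): code 1001 → (5.000,5.510)–(4.000,5.324)
cell (5,0): code 0010 → (5.000,0.894)–(5.340,1.000)
cell (5,1): code 0111 → (5.340,1.000)–(6.000,1.280)
cell (5,4): code 1011 → (6.000,4.859)–(5.876,5.000)
cell (5,5): code 0001 → (5.876,5.000)–(5.000,5.510)
cell (6,1): code 0010 → (6.000,1.280)–(6.535,2.000)
cell (6,2): code 0011 → (6.535,2.000)–(6.719,3.000)
cell (6,3): code 0011 → (6.719,3.000)–(6.568,4.000)
cell (6,4): code 0001 → (6.568,4.000)–(6.000,4.859)
total: 16 segments, chained into 1 closed loop(s), length Σ = 12.946447

segments=16 loops=1 length=12.946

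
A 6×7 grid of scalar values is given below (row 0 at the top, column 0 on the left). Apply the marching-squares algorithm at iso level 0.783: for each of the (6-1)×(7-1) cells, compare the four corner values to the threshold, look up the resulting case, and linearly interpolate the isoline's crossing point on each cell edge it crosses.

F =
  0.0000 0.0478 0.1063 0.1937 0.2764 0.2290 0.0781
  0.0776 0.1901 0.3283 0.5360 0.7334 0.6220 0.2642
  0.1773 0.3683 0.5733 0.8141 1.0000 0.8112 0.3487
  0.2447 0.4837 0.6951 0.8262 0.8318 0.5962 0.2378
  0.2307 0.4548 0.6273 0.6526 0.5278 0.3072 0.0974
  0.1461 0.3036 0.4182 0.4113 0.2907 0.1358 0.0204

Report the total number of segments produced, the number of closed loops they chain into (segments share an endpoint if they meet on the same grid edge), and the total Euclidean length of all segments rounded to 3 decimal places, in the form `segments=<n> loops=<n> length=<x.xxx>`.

segments=10 loops=1 length=6.774

cell (1,2): code 0100 → (1.888,3.000)–(2.000,2.871)
cell (1,3): code 1100 → (1.186,4.000)–(1.888,3.000)
cell (1,4): code 1100 → (1.851,5.000)–(1.186,4.000)
cell (1,5): code 1000 → (2.000,5.061)–(1.851,5.000)
cell (2,2): code 0110 → (2.000,2.871)–(3.000,2.670)
cell (2,4): code 1011 → (3.000,4.207)–(2.131,5.000)
cell (2,5): code 0001 → (2.131,5.000)–(2.000,5.061)
cell (3,2): code 0010 → (3.000,2.670)–(3.249,3.000)
cell (3,3): code 0011 → (3.249,3.000)–(3.161,4.000)
cell (3,4): code 0001 → (3.161,4.000)–(3.000,4.207)
total: 10 segments, chained into 1 closed loop(s), length Σ = 6.774249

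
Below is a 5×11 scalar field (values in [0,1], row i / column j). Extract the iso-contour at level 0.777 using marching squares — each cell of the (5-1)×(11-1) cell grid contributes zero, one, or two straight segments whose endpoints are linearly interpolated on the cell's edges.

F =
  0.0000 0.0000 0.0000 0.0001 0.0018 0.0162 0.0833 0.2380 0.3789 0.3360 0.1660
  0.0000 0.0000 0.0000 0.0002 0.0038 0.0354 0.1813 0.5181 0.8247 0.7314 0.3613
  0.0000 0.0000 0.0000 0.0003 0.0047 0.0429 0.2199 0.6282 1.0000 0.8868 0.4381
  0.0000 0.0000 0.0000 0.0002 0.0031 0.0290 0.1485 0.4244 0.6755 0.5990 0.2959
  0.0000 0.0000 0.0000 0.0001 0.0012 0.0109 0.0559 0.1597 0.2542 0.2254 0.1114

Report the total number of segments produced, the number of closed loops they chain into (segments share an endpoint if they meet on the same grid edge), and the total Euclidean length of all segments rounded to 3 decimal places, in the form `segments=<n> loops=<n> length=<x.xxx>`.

cell (0,7): code 0100 → (0.893,8.000)–(1.000,7.844)
cell (0,8): code 1000 → (1.000,8.511)–(0.893,8.000)
cell (1,7): code 0110 → (1.000,7.844)–(2.000,7.400)
cell (1,8): code 1101 → (1.293,9.000)–(1.000,8.511)
cell (1,9): code 1000 → (2.000,9.245)–(1.293,9.000)
cell (2,7): code 0010 → (2.000,7.400)–(2.687,8.000)
cell (2,8): code 0011 → (2.687,8.000)–(2.382,9.000)
cell (2,9): code 0001 → (2.382,9.000)–(2.000,9.245)
total: 8 segments, chained into 1 closed loop(s), length Σ = 5.534251

segments=8 loops=1 length=5.534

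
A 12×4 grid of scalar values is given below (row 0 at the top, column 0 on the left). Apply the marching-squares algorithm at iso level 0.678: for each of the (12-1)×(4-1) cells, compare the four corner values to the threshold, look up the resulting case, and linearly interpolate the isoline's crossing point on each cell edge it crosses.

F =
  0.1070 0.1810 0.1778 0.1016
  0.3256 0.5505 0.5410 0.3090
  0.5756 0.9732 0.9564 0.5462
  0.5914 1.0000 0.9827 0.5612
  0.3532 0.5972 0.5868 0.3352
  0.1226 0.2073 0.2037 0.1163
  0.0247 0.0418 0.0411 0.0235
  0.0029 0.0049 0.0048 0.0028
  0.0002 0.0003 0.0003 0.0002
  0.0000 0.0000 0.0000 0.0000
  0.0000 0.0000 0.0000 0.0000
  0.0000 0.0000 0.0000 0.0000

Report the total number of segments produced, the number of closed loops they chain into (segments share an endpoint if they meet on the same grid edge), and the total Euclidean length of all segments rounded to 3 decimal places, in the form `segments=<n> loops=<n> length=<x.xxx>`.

cell (1,0): code 0100 → (1.302,1.000)–(2.000,0.258)
cell (1,1): code 1100 → (1.330,2.000)–(1.302,1.000)
cell (1,2): code 1000 → (2.000,2.679)–(1.330,2.000)
cell (2,0): code 0110 → (2.000,0.258)–(3.000,0.212)
cell (2,2): code 1001 → (3.000,2.723)–(2.000,2.679)
cell (3,0): code 0010 → (3.000,0.212)–(3.799,1.000)
cell (3,1): code 0011 → (3.799,1.000)–(3.770,2.000)
cell (3,2): code 0001 → (3.770,2.000)–(3.000,2.723)
total: 8 segments, chained into 1 closed loop(s), length Σ = 8.154407

segments=8 loops=1 length=8.154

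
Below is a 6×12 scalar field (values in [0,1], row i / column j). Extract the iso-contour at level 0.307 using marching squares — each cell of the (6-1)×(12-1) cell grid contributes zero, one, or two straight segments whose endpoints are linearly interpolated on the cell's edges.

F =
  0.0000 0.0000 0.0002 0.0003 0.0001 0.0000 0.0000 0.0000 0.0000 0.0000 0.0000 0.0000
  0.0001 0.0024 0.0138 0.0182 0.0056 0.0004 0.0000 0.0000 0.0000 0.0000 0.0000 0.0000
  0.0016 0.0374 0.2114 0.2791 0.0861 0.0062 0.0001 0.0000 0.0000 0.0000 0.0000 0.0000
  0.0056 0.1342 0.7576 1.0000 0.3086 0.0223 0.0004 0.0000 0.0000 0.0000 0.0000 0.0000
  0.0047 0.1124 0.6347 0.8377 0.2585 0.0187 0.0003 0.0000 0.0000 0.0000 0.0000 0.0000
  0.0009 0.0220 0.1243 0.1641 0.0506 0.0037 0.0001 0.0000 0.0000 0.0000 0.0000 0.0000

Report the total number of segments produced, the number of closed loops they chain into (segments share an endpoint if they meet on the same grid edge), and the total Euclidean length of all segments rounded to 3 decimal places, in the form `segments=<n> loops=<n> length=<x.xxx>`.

cell (2,1): code 0100 → (2.175,2.000)–(3.000,1.277)
cell (2,2): code 1100 → (2.039,3.000)–(2.175,2.000)
cell (2,3): code 1100 → (2.993,4.000)–(2.039,3.000)
cell (2,4): code 1000 → (3.000,4.006)–(2.993,4.000)
cell (3,1): code 0110 → (3.000,1.277)–(4.000,1.373)
cell (3,3): code 1011 → (4.000,3.916)–(3.032,4.000)
cell (3,4): code 0001 → (3.032,4.000)–(3.000,4.006)
cell (4,1): code 0010 → (4.000,1.373)–(4.642,2.000)
cell (4,2): code 0011 → (4.642,2.000)–(4.788,3.000)
cell (4,3): code 0001 → (4.788,3.000)–(4.000,3.916)
total: 10 segments, chained into 1 closed loop(s), length Σ = 8.622660

segments=10 loops=1 length=8.623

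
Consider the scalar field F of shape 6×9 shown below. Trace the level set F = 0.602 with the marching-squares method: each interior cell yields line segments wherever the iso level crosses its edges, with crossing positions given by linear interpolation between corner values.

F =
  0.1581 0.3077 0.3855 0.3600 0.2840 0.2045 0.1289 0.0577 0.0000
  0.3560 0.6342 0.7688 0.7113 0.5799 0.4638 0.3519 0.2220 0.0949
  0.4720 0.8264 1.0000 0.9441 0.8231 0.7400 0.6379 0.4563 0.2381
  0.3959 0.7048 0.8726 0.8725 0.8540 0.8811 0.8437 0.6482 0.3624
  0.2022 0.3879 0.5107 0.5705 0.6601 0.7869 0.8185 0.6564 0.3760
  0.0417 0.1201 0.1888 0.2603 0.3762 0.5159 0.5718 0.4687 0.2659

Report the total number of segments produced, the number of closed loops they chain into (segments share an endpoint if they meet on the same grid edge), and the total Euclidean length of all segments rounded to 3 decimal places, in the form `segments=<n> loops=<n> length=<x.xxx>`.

cell (0,0): code 0100 → (0.901,1.000)–(1.000,0.884)
cell (0,1): code 1100 → (0.565,2.000)–(0.901,1.000)
cell (0,2): code 1100 → (0.689,3.000)–(0.565,2.000)
cell (0,3): code 1000 → (1.000,3.832)–(0.689,3.000)
cell (1,0): code 0110 → (1.000,0.884)–(2.000,0.367)
cell (1,3): code 1101 → (1.091,4.000)–(1.000,3.832)
cell (1,4): code 1100 → (1.500,5.000)–(1.091,4.000)
cell (1,5): code 1100 → (1.874,6.000)–(1.500,5.000)
cell (1,6): code 1000 → (2.000,6.198)–(1.874,6.000)
cell (2,0): code 0110 → (2.000,0.367)–(3.000,0.667)
cell (2,6): code 1101 → (2.759,7.000)–(2.000,6.198)
cell (2,7): code 1000 → (3.000,7.162)–(2.759,7.000)
cell (3,0): code 0010 → (3.000,0.667)–(3.324,1.000)
cell (3,1): code 0011 → (3.324,1.000)–(3.748,2.000)
cell (3,2): code 0011 → (3.748,2.000)–(3.896,3.000)
cell (3,3): code 0111 → (3.896,3.000)–(4.000,3.352)
cell (3,7): code 1001 → (4.000,7.194)–(3.000,7.162)
cell (4,3): code 0010 → (4.000,3.352)–(4.205,4.000)
cell (4,4): code 0011 → (4.205,4.000)–(4.682,5.000)
cell (4,5): code 0011 → (4.682,5.000)–(4.878,6.000)
cell (4,6): code 0011 → (4.878,6.000)–(4.290,7.000)
cell (4,7): code 0001 → (4.290,7.000)–(4.000,7.194)
total: 22 segments, chained into 1 closed loop(s), length Σ = 17.485787

segments=22 loops=1 length=17.486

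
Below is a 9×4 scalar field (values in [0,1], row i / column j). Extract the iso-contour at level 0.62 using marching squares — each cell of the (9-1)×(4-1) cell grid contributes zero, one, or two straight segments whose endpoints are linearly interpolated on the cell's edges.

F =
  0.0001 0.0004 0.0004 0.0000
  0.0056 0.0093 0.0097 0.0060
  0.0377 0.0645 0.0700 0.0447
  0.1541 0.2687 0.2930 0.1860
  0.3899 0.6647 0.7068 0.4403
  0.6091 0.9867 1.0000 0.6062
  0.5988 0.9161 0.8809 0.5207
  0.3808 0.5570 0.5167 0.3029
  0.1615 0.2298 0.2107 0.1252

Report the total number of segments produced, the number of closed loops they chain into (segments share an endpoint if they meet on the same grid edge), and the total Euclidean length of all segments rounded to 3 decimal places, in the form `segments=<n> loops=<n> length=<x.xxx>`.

cell (3,0): code 0100 → (3.887,1.000)–(4.000,0.837)
cell (3,1): code 1100 → (3.790,2.000)–(3.887,1.000)
cell (3,2): code 1000 → (4.000,2.326)–(3.790,2.000)
cell (4,0): code 0110 → (4.000,0.837)–(5.000,0.029)
cell (4,2): code 1001 → (5.000,2.965)–(4.000,2.326)
cell (5,0): code 0110 → (5.000,0.029)–(6.000,0.067)
cell (5,2): code 1001 → (6.000,2.724)–(5.000,2.965)
cell (6,0): code 0010 → (6.000,0.067)–(6.825,1.000)
cell (6,1): code 0011 → (6.825,1.000)–(6.716,2.000)
cell (6,2): code 0001 → (6.716,2.000)–(6.000,2.724)
total: 10 segments, chained into 1 closed loop(s), length Σ = 9.361999

segments=10 loops=1 length=9.362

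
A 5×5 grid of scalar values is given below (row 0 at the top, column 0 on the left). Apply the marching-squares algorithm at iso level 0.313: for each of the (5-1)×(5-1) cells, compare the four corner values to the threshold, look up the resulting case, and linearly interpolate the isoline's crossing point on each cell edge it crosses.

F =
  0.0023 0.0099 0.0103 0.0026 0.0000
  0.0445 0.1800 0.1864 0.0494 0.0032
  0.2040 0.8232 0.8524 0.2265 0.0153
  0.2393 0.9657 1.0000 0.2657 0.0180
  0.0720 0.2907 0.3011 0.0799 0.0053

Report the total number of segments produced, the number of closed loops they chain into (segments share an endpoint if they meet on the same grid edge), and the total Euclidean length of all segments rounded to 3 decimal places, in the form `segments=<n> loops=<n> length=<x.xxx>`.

cell (1,0): code 0100 → (1.207,1.000)–(2.000,0.176)
cell (1,1): code 1100 → (1.190,2.000)–(1.207,1.000)
cell (1,2): code 1000 → (2.000,2.862)–(1.190,2.000)
cell (2,0): code 0110 → (2.000,0.176)–(3.000,0.101)
cell (2,2): code 1001 → (3.000,2.936)–(2.000,2.862)
cell (3,0): code 0010 → (3.000,0.101)–(3.967,1.000)
cell (3,1): code 0011 → (3.967,1.000)–(3.983,2.000)
cell (3,2): code 0001 → (3.983,2.000)–(3.000,2.936)
total: 8 segments, chained into 1 closed loop(s), length Σ = 9.009176

segments=8 loops=1 length=9.009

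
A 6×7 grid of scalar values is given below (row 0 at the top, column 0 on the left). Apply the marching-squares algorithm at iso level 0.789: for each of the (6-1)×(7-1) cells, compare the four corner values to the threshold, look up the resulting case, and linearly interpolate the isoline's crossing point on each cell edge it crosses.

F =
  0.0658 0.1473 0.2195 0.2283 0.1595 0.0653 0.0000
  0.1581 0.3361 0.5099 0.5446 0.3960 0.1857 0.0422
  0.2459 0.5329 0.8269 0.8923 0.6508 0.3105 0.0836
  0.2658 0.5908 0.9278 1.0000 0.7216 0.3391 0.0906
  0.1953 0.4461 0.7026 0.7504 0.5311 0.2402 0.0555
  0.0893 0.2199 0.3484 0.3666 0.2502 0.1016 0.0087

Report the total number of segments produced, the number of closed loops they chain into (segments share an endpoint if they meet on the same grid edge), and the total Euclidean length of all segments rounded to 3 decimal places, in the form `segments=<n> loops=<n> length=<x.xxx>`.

cell (1,1): code 0100 → (1.880,2.000)–(2.000,1.871)
cell (1,2): code 1100 → (1.703,3.000)–(1.880,2.000)
cell (1,3): code 1000 → (2.000,3.428)–(1.703,3.000)
cell (2,1): code 0110 → (2.000,1.871)–(3.000,1.588)
cell (2,3): code 1001 → (3.000,3.758)–(2.000,3.428)
cell (3,1): code 0010 → (3.000,1.588)–(3.616,2.000)
cell (3,2): code 0011 → (3.616,2.000)–(3.845,3.000)
cell (3,3): code 0001 → (3.845,3.000)–(3.000,3.758)
total: 8 segments, chained into 1 closed loop(s), length Σ = 6.707146

segments=8 loops=1 length=6.707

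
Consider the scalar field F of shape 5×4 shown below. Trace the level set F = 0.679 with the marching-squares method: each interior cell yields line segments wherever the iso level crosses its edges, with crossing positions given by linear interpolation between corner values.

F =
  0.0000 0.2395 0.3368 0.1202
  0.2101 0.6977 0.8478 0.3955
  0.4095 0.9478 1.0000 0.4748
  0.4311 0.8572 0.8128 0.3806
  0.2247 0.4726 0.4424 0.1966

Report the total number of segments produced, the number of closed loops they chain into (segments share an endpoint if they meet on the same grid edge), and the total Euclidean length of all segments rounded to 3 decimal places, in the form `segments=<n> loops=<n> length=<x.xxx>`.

cell (0,0): code 0100 → (0.959,1.000)–(1.000,0.962)
cell (0,1): code 1100 → (0.670,2.000)–(0.959,1.000)
cell (0,2): code 1000 → (1.000,2.373)–(0.670,2.000)
cell (1,0): code 0110 → (1.000,0.962)–(2.000,0.501)
cell (1,2): code 1001 → (2.000,2.611)–(1.000,2.373)
cell (2,0): code 0110 → (2.000,0.501)–(3.000,0.582)
cell (2,2): code 1001 → (3.000,2.310)–(2.000,2.611)
cell (3,0): code 0010 → (3.000,0.582)–(3.463,1.000)
cell (3,1): code 0011 → (3.463,1.000)–(3.361,2.000)
cell (3,2): code 0001 → (3.361,2.000)–(3.000,2.310)
total: 10 segments, chained into 1 closed loop(s), length Σ = 7.877431

segments=10 loops=1 length=7.877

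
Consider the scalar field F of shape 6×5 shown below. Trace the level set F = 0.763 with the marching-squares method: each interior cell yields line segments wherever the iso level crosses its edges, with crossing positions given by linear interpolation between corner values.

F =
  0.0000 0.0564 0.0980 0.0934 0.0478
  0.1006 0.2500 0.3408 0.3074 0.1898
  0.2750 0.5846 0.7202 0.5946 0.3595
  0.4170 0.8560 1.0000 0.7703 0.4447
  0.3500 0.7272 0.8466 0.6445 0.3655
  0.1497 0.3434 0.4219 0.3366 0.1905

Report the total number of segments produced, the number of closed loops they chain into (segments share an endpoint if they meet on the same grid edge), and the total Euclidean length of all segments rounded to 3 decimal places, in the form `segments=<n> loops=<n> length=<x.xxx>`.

segments=10 loops=1 length=6.373

cell (2,0): code 0100 → (2.657,1.000)–(3.000,0.788)
cell (2,1): code 1100 → (2.153,2.000)–(2.657,1.000)
cell (2,2): code 1100 → (2.958,3.000)–(2.153,2.000)
cell (2,3): code 1000 → (3.000,3.022)–(2.958,3.000)
cell (3,0): code 0010 → (3.000,0.788)–(3.722,1.000)
cell (3,1): code 0111 → (3.722,1.000)–(4.000,1.300)
cell (3,2): code 1011 → (4.000,2.414)–(3.058,3.000)
cell (3,3): code 0001 → (3.058,3.000)–(3.000,3.022)
cell (4,1): code 0010 → (4.000,1.300)–(4.197,2.000)
cell (4,2): code 0001 → (4.197,2.000)–(4.000,2.414)
total: 10 segments, chained into 1 closed loop(s), length Σ = 6.372639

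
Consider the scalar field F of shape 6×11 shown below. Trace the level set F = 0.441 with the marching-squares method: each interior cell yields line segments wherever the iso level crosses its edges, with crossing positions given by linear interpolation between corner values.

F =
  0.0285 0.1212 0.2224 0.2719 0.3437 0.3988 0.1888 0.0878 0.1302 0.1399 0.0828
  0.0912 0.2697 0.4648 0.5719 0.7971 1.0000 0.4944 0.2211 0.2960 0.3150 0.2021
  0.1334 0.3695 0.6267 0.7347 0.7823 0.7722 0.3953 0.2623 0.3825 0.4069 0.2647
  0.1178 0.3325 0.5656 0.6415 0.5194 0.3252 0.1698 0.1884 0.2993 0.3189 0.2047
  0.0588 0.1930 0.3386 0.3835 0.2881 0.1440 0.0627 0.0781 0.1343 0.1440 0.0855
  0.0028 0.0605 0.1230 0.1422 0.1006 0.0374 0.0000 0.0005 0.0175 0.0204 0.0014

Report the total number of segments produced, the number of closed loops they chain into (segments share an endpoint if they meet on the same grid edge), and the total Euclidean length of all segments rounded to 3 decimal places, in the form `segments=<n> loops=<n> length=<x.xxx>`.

segments=16 loops=1 length=13.241

cell (0,1): code 0100 → (0.902,2.000)–(1.000,1.878)
cell (0,2): code 1100 → (0.564,3.000)–(0.902,2.000)
cell (0,3): code 1100 → (0.215,4.000)–(0.564,3.000)
cell (0,4): code 1100 → (0.070,5.000)–(0.215,4.000)
cell (0,5): code 1100 → (0.825,6.000)–(0.070,5.000)
cell (0,6): code 1000 → (1.000,6.195)–(0.825,6.000)
cell (1,1): code 0110 → (1.000,1.878)–(2.000,1.278)
cell (1,5): code 1011 → (2.000,5.879)–(1.539,6.000)
cell (1,6): code 0001 → (1.539,6.000)–(1.000,6.195)
cell (2,1): code 0110 → (2.000,1.278)–(3.000,1.465)
cell (2,4): code 1011 → (3.000,4.404)–(2.741,5.000)
cell (2,5): code 0001 → (2.741,5.000)–(2.000,5.879)
cell (3,1): code 0010 → (3.000,1.465)–(3.549,2.000)
cell (3,2): code 0011 → (3.549,2.000)–(3.777,3.000)
cell (3,3): code 0011 → (3.777,3.000)–(3.339,4.000)
cell (3,4): code 0001 → (3.339,4.000)–(3.000,4.404)
total: 16 segments, chained into 1 closed loop(s), length Σ = 13.240937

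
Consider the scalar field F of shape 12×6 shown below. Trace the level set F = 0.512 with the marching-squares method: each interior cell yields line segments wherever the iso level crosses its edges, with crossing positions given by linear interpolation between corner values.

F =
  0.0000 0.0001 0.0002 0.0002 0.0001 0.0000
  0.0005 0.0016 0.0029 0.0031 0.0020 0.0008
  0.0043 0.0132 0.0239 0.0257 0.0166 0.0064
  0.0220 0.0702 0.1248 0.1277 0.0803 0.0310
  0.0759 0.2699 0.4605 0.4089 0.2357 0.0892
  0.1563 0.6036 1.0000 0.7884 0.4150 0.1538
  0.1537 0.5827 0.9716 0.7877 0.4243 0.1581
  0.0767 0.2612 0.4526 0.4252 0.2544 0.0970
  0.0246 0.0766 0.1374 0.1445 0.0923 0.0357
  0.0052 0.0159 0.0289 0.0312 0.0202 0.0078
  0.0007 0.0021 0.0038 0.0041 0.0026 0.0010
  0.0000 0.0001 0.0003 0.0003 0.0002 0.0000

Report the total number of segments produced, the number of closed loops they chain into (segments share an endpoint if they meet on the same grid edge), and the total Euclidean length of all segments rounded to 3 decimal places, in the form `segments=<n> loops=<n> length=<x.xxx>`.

segments=10 loops=1 length=9.137

cell (4,0): code 0100 → (4.726,1.000)–(5.000,0.795)
cell (4,1): code 1100 → (4.095,2.000)–(4.726,1.000)
cell (4,2): code 1100 → (4.272,3.000)–(4.095,2.000)
cell (4,3): code 1000 → (5.000,3.740)–(4.272,3.000)
cell (5,0): code 0110 → (5.000,0.795)–(6.000,0.835)
cell (5,3): code 1001 → (6.000,3.759)–(5.000,3.740)
cell (6,0): code 0010 → (6.000,0.835)–(6.220,1.000)
cell (6,1): code 0011 → (6.220,1.000)–(6.886,2.000)
cell (6,2): code 0011 → (6.886,2.000)–(6.761,3.000)
cell (6,3): code 0001 → (6.761,3.000)–(6.000,3.759)
total: 10 segments, chained into 1 closed loop(s), length Σ = 9.137354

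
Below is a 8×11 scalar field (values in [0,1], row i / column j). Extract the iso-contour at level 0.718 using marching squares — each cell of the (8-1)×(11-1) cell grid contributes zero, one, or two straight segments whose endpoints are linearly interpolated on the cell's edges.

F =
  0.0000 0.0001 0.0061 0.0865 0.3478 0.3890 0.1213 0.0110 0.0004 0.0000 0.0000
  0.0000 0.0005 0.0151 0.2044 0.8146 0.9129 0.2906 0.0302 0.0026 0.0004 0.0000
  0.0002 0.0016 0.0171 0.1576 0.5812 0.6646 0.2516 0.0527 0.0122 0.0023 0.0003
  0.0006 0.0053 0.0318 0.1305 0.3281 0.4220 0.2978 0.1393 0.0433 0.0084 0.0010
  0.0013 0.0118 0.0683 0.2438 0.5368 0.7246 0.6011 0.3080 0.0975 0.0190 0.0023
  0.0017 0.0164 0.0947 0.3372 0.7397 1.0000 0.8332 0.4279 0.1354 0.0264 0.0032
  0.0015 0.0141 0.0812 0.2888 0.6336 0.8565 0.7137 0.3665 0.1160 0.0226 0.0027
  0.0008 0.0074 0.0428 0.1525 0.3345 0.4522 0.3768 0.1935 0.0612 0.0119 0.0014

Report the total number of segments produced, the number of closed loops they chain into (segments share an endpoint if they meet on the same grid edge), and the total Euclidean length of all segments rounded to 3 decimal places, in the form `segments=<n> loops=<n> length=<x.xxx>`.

cell (0,3): code 0100 → (0.793,4.000)–(1.000,3.842)
cell (0,4): code 1100 → (0.628,5.000)–(0.793,4.000)
cell (0,5): code 1000 → (1.000,5.313)–(0.628,5.000)
cell (1,3): code 0010 → (1.000,3.842)–(1.414,4.000)
cell (1,4): code 0011 → (1.414,4.000)–(1.785,5.000)
cell (1,5): code 0001 → (1.785,5.000)–(1.000,5.313)
cell (3,4): code 0100 → (3.978,5.000)–(4.000,4.965)
cell (3,5): code 1000 → (4.000,5.053)–(3.978,5.000)
cell (4,3): code 0100 → (4.893,4.000)–(5.000,3.946)
cell (4,4): code 1110 → (4.000,4.965)–(4.893,4.000)
cell (4,5): code 1101 → (4.504,6.000)–(4.000,5.053)
cell (4,6): code 1000 → (5.000,6.284)–(4.504,6.000)
cell (5,3): code 0010 → (5.000,3.946)–(5.205,4.000)
cell (5,4): code 0111 → (5.205,4.000)–(6.000,4.379)
cell (5,5): code 1011 → (6.000,5.970)–(5.964,6.000)
cell (5,6): code 0001 → (5.964,6.000)–(5.000,6.284)
cell (6,4): code 0010 → (6.000,4.379)–(6.343,5.000)
cell (6,5): code 0001 → (6.343,5.000)–(6.000,5.970)
total: 18 segments, chained into 2 closed loop(s), length Σ = 11.175606

segments=18 loops=2 length=11.176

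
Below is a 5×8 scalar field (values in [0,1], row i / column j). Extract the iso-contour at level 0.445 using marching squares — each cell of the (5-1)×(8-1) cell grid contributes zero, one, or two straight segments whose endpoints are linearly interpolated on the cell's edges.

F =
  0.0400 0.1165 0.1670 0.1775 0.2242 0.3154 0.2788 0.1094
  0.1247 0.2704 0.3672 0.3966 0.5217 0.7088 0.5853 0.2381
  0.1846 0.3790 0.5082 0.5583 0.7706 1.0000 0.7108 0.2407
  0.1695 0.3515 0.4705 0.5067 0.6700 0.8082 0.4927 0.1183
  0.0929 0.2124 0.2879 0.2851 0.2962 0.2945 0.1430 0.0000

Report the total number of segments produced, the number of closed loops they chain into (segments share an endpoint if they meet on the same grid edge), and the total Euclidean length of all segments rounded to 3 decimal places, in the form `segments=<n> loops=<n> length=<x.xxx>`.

segments=16 loops=1 length=13.366

cell (0,3): code 0100 → (0.742,4.000)–(1.000,3.387)
cell (0,4): code 1100 → (0.329,5.000)–(0.742,4.000)
cell (0,5): code 1100 → (0.542,6.000)–(0.329,5.000)
cell (0,6): code 1000 → (1.000,6.404)–(0.542,6.000)
cell (1,1): code 0100 → (1.552,2.000)–(2.000,1.511)
cell (1,2): code 1100 → (1.299,3.000)–(1.552,2.000)
cell (1,3): code 1110 → (1.000,3.387)–(1.299,3.000)
cell (1,6): code 1001 → (2.000,6.565)–(1.000,6.404)
cell (2,1): code 0110 → (2.000,1.511)–(3.000,1.786)
cell (2,6): code 1001 → (3.000,6.127)–(2.000,6.565)
cell (3,1): code 0010 → (3.000,1.786)–(3.140,2.000)
cell (3,2): code 0011 → (3.140,2.000)–(3.278,3.000)
cell (3,3): code 0011 → (3.278,3.000)–(3.602,4.000)
cell (3,4): code 0011 → (3.602,4.000)–(3.707,5.000)
cell (3,5): code 0011 → (3.707,5.000)–(3.136,6.000)
cell (3,6): code 0001 → (3.136,6.000)–(3.000,6.127)
total: 16 segments, chained into 1 closed loop(s), length Σ = 13.365559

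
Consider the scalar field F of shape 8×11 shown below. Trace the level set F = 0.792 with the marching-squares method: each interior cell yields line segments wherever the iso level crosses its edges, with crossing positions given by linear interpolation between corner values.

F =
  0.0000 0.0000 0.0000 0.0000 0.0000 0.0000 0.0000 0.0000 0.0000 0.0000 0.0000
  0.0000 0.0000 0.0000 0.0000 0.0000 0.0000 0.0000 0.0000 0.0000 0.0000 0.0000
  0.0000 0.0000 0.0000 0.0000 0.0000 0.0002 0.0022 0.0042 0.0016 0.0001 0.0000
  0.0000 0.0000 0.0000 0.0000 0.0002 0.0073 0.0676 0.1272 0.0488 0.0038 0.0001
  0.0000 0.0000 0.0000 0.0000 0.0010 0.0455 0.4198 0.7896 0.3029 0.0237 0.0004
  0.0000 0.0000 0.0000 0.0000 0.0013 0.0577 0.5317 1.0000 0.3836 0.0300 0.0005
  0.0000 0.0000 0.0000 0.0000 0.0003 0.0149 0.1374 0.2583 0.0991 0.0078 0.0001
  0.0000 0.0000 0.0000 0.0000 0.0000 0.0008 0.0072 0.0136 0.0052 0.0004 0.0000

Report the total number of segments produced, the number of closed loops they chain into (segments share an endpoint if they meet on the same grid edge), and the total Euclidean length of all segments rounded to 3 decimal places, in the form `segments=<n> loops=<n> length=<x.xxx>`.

cell (4,6): code 0100 → (4.011,7.000)–(5.000,6.556)
cell (4,7): code 1000 → (5.000,7.337)–(4.011,7.000)
cell (5,6): code 0010 → (5.000,6.556)–(5.280,7.000)
cell (5,7): code 0001 → (5.280,7.000)–(5.000,7.337)
total: 4 segments, chained into 1 closed loop(s), length Σ = 3.092431

segments=4 loops=1 length=3.092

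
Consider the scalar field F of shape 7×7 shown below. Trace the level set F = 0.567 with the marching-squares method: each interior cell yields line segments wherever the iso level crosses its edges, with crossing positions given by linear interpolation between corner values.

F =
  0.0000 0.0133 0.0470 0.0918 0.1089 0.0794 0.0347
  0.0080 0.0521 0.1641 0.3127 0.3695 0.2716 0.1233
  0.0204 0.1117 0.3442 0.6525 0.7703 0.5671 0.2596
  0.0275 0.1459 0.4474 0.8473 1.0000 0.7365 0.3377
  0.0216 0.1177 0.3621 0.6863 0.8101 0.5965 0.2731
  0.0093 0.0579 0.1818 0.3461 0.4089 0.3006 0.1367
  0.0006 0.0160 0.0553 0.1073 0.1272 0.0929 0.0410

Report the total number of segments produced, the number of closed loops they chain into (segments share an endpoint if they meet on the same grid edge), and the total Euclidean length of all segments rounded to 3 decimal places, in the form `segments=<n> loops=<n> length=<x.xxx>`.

cell (1,2): code 0100 → (1.748,3.000)–(2.000,2.723)
cell (1,3): code 1100 → (1.493,4.000)–(1.748,3.000)
cell (1,4): code 1100 → (2.000,5.000)–(1.493,4.000)
cell (1,5): code 1000 → (2.000,5.000)–(2.000,5.000)
cell (2,2): code 0110 → (2.000,2.723)–(3.000,2.299)
cell (2,5): code 1001 → (3.000,5.425)–(2.000,5.000)
cell (3,2): code 0110 → (3.000,2.299)–(4.000,2.632)
cell (3,5): code 1001 → (4.000,5.091)–(3.000,5.425)
cell (4,2): code 0010 → (4.000,2.632)–(4.351,3.000)
cell (4,3): code 0011 → (4.351,3.000)–(4.606,4.000)
cell (4,4): code 0011 → (4.606,4.000)–(4.100,5.000)
cell (4,5): code 0001 → (4.100,5.000)–(4.000,5.091)
total: 12 segments, chained into 1 closed loop(s), length Σ = 9.605245

segments=12 loops=1 length=9.605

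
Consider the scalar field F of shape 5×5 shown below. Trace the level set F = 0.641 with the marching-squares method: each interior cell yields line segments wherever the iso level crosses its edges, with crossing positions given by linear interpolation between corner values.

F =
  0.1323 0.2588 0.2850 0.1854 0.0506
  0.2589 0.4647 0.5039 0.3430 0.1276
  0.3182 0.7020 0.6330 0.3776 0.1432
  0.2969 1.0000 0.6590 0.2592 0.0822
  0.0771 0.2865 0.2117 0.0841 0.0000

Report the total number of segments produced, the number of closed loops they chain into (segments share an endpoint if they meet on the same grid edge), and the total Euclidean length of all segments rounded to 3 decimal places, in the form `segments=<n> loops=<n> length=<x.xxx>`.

cell (1,0): code 0100 → (1.743,1.000)–(2.000,0.841)
cell (1,1): code 1000 → (2.000,1.884)–(1.743,1.000)
cell (2,0): code 0110 → (2.000,0.841)–(3.000,0.489)
cell (2,1): code 1101 → (2.308,2.000)–(2.000,1.884)
cell (2,2): code 1000 → (3.000,2.045)–(2.308,2.000)
cell (3,0): code 0010 → (3.000,0.489)–(3.503,1.000)
cell (3,1): code 0011 → (3.503,1.000)–(3.040,2.000)
cell (3,2): code 0001 → (3.040,2.000)–(3.000,2.045)
total: 8 segments, chained into 1 closed loop(s), length Σ = 5.184691

segments=8 loops=1 length=5.185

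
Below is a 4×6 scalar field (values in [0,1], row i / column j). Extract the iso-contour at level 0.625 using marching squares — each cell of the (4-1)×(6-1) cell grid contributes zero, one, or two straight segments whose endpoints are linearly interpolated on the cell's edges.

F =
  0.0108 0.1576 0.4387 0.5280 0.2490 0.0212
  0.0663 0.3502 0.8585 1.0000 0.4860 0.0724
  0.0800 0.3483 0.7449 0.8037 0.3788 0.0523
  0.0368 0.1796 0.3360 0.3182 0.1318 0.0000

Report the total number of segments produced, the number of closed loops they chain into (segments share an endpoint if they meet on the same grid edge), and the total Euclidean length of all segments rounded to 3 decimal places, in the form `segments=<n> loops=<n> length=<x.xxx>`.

segments=8 loops=1 length=6.870

cell (0,1): code 0100 → (0.444,2.000)–(1.000,1.541)
cell (0,2): code 1100 → (0.206,3.000)–(0.444,2.000)
cell (0,3): code 1000 → (1.000,3.730)–(0.206,3.000)
cell (1,1): code 0110 → (1.000,1.541)–(2.000,1.698)
cell (1,3): code 1001 → (2.000,3.421)–(1.000,3.730)
cell (2,1): code 0010 → (2.000,1.698)–(2.293,2.000)
cell (2,2): code 0011 → (2.293,2.000)–(2.368,3.000)
cell (2,3): code 0001 → (2.368,3.000)–(2.000,3.421)
total: 8 segments, chained into 1 closed loop(s), length Σ = 6.869798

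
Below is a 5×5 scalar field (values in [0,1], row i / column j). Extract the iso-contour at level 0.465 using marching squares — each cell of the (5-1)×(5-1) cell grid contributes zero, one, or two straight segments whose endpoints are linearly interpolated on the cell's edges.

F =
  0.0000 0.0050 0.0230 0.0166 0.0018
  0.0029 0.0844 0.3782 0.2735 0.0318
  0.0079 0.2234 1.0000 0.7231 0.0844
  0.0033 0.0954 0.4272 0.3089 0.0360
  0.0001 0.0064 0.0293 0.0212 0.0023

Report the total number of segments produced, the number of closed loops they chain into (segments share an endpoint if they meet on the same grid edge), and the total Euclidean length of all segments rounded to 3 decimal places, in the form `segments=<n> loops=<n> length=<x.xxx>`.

cell (1,1): code 0100 → (1.140,2.000)–(2.000,1.311)
cell (1,2): code 1100 → (1.426,3.000)–(1.140,2.000)
cell (1,3): code 1000 → (2.000,3.404)–(1.426,3.000)
cell (2,1): code 0010 → (2.000,1.311)–(2.934,2.000)
cell (2,2): code 0011 → (2.934,2.000)–(2.623,3.000)
cell (2,3): code 0001 → (2.623,3.000)–(2.000,3.404)
total: 6 segments, chained into 1 closed loop(s), length Σ = 5.794919

segments=6 loops=1 length=5.795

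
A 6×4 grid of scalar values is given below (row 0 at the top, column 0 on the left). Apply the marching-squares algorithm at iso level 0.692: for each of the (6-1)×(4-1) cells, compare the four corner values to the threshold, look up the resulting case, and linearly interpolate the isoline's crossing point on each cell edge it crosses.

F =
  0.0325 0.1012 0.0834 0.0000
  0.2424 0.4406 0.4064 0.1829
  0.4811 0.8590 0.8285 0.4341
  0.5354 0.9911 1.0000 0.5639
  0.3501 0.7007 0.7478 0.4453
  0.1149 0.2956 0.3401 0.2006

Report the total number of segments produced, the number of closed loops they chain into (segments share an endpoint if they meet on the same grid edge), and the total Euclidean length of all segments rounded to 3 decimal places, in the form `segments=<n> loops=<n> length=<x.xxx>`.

cell (1,0): code 0100 → (1.601,1.000)–(2.000,0.558)
cell (1,1): code 1100 → (1.677,2.000)–(1.601,1.000)
cell (1,2): code 1000 → (2.000,2.346)–(1.677,2.000)
cell (2,0): code 0110 → (2.000,0.558)–(3.000,0.344)
cell (2,2): code 1001 → (3.000,2.706)–(2.000,2.346)
cell (3,0): code 0110 → (3.000,0.344)–(4.000,0.975)
cell (3,2): code 1001 → (4.000,2.184)–(3.000,2.706)
cell (4,0): code 0010 → (4.000,0.975)–(4.021,1.000)
cell (4,1): code 0011 → (4.021,1.000)–(4.137,2.000)
cell (4,2): code 0001 → (4.137,2.000)–(4.000,2.184)
total: 10 segments, chained into 1 closed loop(s), length Σ = 7.737452

segments=10 loops=1 length=7.737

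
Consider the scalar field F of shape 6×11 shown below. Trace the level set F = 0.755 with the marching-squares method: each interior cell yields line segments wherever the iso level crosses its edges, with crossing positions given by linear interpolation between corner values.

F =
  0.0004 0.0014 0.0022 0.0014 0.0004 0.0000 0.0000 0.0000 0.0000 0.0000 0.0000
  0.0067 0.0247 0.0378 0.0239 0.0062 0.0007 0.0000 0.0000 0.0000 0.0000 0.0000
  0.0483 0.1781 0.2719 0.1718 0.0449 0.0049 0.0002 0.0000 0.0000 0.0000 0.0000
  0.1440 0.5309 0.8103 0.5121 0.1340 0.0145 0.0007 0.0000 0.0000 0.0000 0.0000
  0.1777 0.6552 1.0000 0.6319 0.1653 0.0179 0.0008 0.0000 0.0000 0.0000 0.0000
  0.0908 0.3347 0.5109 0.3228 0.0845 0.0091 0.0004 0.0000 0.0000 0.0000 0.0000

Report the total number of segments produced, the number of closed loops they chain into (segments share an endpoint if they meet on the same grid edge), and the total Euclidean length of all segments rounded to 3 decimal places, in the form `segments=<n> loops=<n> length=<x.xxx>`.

cell (2,1): code 0100 → (2.897,2.000)–(3.000,1.802)
cell (2,2): code 1000 → (3.000,2.185)–(2.897,2.000)
cell (3,1): code 0110 → (3.000,1.802)–(4.000,1.289)
cell (3,2): code 1001 → (4.000,2.666)–(3.000,2.185)
cell (4,1): code 0010 → (4.000,1.289)–(4.501,2.000)
cell (4,2): code 0001 → (4.501,2.000)–(4.000,2.666)
total: 6 segments, chained into 1 closed loop(s), length Σ = 4.370402

segments=6 loops=1 length=4.370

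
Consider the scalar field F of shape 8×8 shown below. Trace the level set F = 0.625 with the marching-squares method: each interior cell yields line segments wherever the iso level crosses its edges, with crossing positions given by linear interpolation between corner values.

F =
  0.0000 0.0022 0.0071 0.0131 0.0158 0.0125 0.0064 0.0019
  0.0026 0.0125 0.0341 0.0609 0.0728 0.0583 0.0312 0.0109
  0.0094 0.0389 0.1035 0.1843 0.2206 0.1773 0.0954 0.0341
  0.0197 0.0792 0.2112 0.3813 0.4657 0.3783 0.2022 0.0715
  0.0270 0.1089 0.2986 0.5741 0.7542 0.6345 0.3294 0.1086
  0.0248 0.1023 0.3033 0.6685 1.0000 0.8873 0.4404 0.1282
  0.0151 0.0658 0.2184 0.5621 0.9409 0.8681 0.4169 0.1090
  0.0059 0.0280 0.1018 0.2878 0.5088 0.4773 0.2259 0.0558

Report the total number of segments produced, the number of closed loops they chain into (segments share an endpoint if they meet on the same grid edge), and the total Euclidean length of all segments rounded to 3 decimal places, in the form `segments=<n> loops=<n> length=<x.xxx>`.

cell (3,3): code 0100 → (3.552,4.000)–(4.000,3.283)
cell (3,4): code 1100 → (3.963,5.000)–(3.552,4.000)
cell (3,5): code 1000 → (4.000,5.031)–(3.963,5.000)
cell (4,2): code 0100 → (4.539,3.000)–(5.000,2.881)
cell (4,3): code 1110 → (4.000,3.283)–(4.539,3.000)
cell (4,5): code 1001 → (5.000,5.587)–(4.000,5.031)
cell (5,2): code 0010 → (5.000,2.881)–(5.409,3.000)
cell (5,3): code 0111 → (5.409,3.000)–(6.000,3.166)
cell (5,5): code 1001 → (6.000,5.539)–(5.000,5.587)
cell (6,3): code 0010 → (6.000,3.166)–(6.731,4.000)
cell (6,4): code 0011 → (6.731,4.000)–(6.622,5.000)
cell (6,5): code 0001 → (6.622,5.000)–(6.000,5.539)
total: 12 segments, chained into 1 closed loop(s), length Σ = 9.182921

segments=12 loops=1 length=9.183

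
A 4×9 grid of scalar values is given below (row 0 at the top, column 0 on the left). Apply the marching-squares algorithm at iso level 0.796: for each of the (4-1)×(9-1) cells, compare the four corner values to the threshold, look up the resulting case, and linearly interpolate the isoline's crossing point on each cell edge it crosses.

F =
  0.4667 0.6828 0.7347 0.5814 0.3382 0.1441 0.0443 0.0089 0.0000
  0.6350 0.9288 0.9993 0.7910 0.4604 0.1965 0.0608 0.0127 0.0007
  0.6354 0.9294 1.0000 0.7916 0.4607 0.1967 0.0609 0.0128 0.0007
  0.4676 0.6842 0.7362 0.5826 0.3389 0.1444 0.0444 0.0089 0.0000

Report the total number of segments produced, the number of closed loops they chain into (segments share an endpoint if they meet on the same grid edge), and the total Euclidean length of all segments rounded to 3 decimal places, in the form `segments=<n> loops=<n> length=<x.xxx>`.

segments=8 loops=1 length=7.954

cell (0,0): code 0100 → (0.460,1.000)–(1.000,0.548)
cell (0,1): code 1100 → (0.232,2.000)–(0.460,1.000)
cell (0,2): code 1000 → (1.000,2.976)–(0.232,2.000)
cell (1,0): code 0110 → (1.000,0.548)–(2.000,0.546)
cell (1,2): code 1001 → (2.000,2.979)–(1.000,2.976)
cell (2,0): code 0010 → (2.000,0.546)–(2.544,1.000)
cell (2,1): code 0011 → (2.544,1.000)–(2.773,2.000)
cell (2,2): code 0001 → (2.773,2.000)–(2.000,2.979)
total: 8 segments, chained into 1 closed loop(s), length Σ = 7.953859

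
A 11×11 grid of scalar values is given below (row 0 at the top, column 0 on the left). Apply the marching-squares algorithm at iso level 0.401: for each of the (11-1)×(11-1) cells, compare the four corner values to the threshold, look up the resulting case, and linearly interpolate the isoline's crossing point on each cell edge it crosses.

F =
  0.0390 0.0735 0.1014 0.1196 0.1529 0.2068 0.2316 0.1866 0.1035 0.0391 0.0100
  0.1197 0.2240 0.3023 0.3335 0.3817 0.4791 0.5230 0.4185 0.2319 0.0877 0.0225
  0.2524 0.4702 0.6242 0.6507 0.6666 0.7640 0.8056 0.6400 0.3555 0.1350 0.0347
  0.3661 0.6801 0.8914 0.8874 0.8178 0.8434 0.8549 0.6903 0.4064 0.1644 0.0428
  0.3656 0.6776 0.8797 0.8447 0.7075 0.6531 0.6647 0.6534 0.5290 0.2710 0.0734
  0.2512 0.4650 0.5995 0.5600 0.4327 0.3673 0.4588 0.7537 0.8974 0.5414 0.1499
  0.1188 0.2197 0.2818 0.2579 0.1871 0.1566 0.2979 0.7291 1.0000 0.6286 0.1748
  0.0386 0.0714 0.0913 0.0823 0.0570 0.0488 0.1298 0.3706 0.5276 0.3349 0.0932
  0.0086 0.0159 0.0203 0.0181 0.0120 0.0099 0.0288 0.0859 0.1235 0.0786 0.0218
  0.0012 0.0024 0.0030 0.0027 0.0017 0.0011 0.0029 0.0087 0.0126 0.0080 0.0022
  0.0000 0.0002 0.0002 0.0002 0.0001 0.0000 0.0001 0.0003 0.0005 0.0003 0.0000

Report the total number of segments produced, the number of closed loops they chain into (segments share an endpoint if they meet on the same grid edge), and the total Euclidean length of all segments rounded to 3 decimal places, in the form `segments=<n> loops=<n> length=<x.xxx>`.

segments=34 loops=1 length=26.485

cell (0,4): code 0100 → (0.713,5.000)–(1.000,4.198)
cell (0,5): code 1100 → (0.581,6.000)–(0.713,5.000)
cell (0,6): code 1100 → (0.925,7.000)–(0.581,6.000)
cell (0,7): code 1000 → (1.000,7.094)–(0.925,7.000)
cell (1,0): code 0100 → (1.719,1.000)–(2.000,0.682)
cell (1,1): code 1100 → (1.307,2.000)–(1.719,1.000)
cell (1,2): code 1100 → (1.213,3.000)–(1.307,2.000)
cell (1,3): code 1100 → (1.068,4.000)–(1.213,3.000)
cell (1,4): code 1110 → (1.000,4.198)–(1.068,4.000)
cell (1,7): code 1001 → (2.000,7.840)–(1.000,7.094)
cell (2,0): code 0110 → (2.000,0.682)–(3.000,0.111)
cell (2,7): code 1101 → (2.894,8.000)–(2.000,7.840)
cell (2,8): code 1000 → (3.000,8.022)–(2.894,8.000)
cell (3,0): code 0110 → (3.000,0.111)–(4.000,0.113)
cell (3,8): code 1001 → (4.000,8.496)–(3.000,8.022)
cell (4,0): code 0110 → (4.000,0.113)–(5.000,0.701)
cell (4,4): code 1011 → (5.000,4.485)–(4.882,5.000)
cell (4,5): code 0111 → (4.882,5.000)–(5.000,5.368)
cell (4,8): code 1101 → (4.481,9.000)–(4.000,8.496)
cell (4,9): code 1000 → (5.000,9.359)–(4.481,9.000)
cell (5,0): code 0010 → (5.000,0.701)–(5.261,1.000)
cell (5,1): code 0011 → (5.261,1.000)–(5.625,2.000)
cell (5,2): code 0011 → (5.625,2.000)–(5.526,3.000)
cell (5,3): code 0011 → (5.526,3.000)–(5.129,4.000)
cell (5,4): code 0001 → (5.129,4.000)–(5.000,4.485)
cell (5,5): code 0010 → (5.000,5.368)–(5.359,6.000)
cell (5,6): code 0111 → (5.359,6.000)–(6.000,6.239)
cell (5,9): code 1001 → (6.000,9.502)–(5.000,9.359)
cell (6,6): code 0010 → (6.000,6.239)–(6.915,7.000)
cell (6,7): code 0111 → (6.915,7.000)–(7.000,7.194)
cell (6,8): code 1011 → (7.000,8.657)–(6.775,9.000)
cell (6,9): code 0001 → (6.775,9.000)–(6.000,9.502)
cell (7,7): code 0010 → (7.000,7.194)–(7.313,8.000)
cell (7,8): code 0001 → (7.313,8.000)–(7.000,8.657)
total: 34 segments, chained into 1 closed loop(s), length Σ = 26.485295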